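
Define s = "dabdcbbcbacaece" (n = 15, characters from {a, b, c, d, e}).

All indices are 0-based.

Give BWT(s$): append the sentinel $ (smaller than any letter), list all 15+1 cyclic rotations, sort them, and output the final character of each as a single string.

edbcccbaabde$bca

rank  rotation          last
    0  $dabdcbbcbacaece  e
    1  abdcbbcbacaece$d  d
    2  acaece$dabdcbbcb  b
    3  aece$dabdcbbcbac  c
    4  bacaece$dabdcbbc  c
    5  bbcbacaece$dabdc  c
    6  bcbacaece$dabdcb  b
    7  bdcbbcbacaece$da  a
    8  caece$dabdcbbcba  a
    9  cbacaece$dabdcbb  b
   10  cbbcbacaece$dabd  d
   11  ce$dabdcbbcbacae  e
   12  dabdcbbcbacaece$  $
   13  dcbbcbacaece$dab  b
   14  e$dabdcbbcbacaec  c
   15  ece$dabdcbbcbaca  a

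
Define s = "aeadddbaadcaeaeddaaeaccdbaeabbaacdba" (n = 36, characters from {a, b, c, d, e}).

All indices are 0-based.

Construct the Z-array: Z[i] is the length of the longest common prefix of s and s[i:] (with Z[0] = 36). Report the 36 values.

Z[0]=36
i=1: fresh scan; Z[1]=0
i=2: fresh scan; Z[2]=1 grow→box=[2,3)
i=3: fresh scan; Z[3]=0
i=4: fresh scan; Z[4]=0
i=5: fresh scan; Z[5]=0
i=6: fresh scan; Z[6]=0
i=7: fresh scan; Z[7]=1 grow→box=[7,8)
i=8: fresh scan; Z[8]=1 grow→box=[8,9)
i=9: fresh scan; Z[9]=0
i=10: fresh scan; Z[10]=0
i=11: fresh scan; Z[11]=3 grow→box=[11,14)
i=12: min(r-i=2, Z[1]=0)=0; Z[12]=0
i=13: min(r-i=1, Z[2]=1)=1; Z[13]=2 grow→box=[13,15)
i=14: min(r-i=1, Z[1]=0)=0; Z[14]=0
i=15: fresh scan; Z[15]=0
i=16: fresh scan; Z[16]=0
i=17: fresh scan; Z[17]=1 grow→box=[17,18)
i=18: fresh scan; Z[18]=3 grow→box=[18,21)
i=19: min(r-i=2, Z[1]=0)=0; Z[19]=0
i=20: min(r-i=1, Z[2]=1)=1; Z[20]=1
i=21: fresh scan; Z[21]=0
i=22: fresh scan; Z[22]=0
i=23: fresh scan; Z[23]=0
i=24: fresh scan; Z[24]=0
i=25: fresh scan; Z[25]=3 grow→box=[25,28)
i=26: min(r-i=2, Z[1]=0)=0; Z[26]=0
i=27: min(r-i=1, Z[2]=1)=1; Z[27]=1
i=28: fresh scan; Z[28]=0
i=29: fresh scan; Z[29]=0
i=30: fresh scan; Z[30]=1 grow→box=[30,31)
i=31: fresh scan; Z[31]=1 grow→box=[31,32)
i=32: fresh scan; Z[32]=0
i=33: fresh scan; Z[33]=0
i=34: fresh scan; Z[34]=0
i=35: fresh scan; Z[35]=1 grow→box=[35,36)

[36, 0, 1, 0, 0, 0, 0, 1, 1, 0, 0, 3, 0, 2, 0, 0, 0, 1, 3, 0, 1, 0, 0, 0, 0, 3, 0, 1, 0, 0, 1, 1, 0, 0, 0, 1]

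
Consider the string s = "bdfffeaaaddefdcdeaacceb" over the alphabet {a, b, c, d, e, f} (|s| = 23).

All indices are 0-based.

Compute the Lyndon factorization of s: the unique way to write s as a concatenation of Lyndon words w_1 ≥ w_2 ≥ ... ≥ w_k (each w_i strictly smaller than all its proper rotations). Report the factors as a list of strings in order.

["bdfffe", "aaaddefdcdeaacceb"]

emit factor 1: 'bdfffe' (i=0, period=6)
emit factor 2: 'aaaddefdcdeaacceb' (i=6, period=17)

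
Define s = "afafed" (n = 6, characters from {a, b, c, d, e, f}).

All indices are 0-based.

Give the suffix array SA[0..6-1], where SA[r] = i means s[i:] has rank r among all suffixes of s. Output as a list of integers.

[0, 2, 5, 4, 1, 3]

sorted suffixes:
  #0 SA[0]=0  'afafed'
  #1 SA[1]=2  'afed'
  #2 SA[2]=5  'd'
  #3 SA[3]=4  'ed'
  #4 SA[4]=1  'fafed'
  #5 SA[5]=3  'fed'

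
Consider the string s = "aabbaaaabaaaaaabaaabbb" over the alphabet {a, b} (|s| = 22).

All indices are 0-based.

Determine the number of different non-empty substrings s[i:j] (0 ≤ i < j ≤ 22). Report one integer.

rank→(start, suffix):
  0 → (9, 'aaaaaabaaabbb')
  1 → (10, 'aaaaabaaabbb')
  2 → (4, 'aaaabaaaaaabaaabbb')
  3 → (11, 'aaaabaaabbb')
  4 → (5, 'aaabaaaaaabaaabbb')
  5 → (12, 'aaabaaabbb')
  6 → (16, 'aaabbb')
  7 → (6, 'aabaaaaaabaaabbb')
  8 → (13, 'aabaaabbb')
  9 → (0, 'aabbaaaabaaaaaabaaabbb')
  10 → (17, 'aabbb')
  11 → (7, 'abaaaaaabaaabbb')
  12 → (14, 'abaaabbb')
  13 → (1, 'abbaaaabaaaaaabaaabbb')
  14 → (18, 'abbb')
  15 → (21, 'b')
  16 → (8, 'baaaaaabaaabbb')
  17 → (3, 'baaaabaaaaaabaaabbb')
  18 → (15, 'baaabbb')
  19 → (20, 'bb')
  20 → (2, 'bbaaaabaaaaaabaaabbb')
  21 → (19, 'bbb')

SA = [9, 10, 4, 11, 5, 12, 16, 6, 13, 0, 17, 7, 14, 1, 18, 21, 8, 3, 15, 20, 2, 19]
rank  pair      lcp
   1  s[9:],s[10:]  5  'aaaaa'
   2  s[10:],s[4:]  4  'aaaa'
   3  s[4:],s[11:]  8  'aaaabaaa'
   4  s[11:],s[5:]  3  'aaa'
   5  s[5:],s[12:]  7  'aaabaaa'
   6  s[12:],s[16:]  4  'aaab'
   7  s[16:],s[6:]  2  'aa'
   8  s[6:],s[13:]  6  'aabaaa'
   9  s[13:],s[0:]  3  'aab'
  10  s[0:],s[17:]  4  'aabb'
  11  s[17:],s[7:]  1  'a'
  12  s[7:],s[14:]  5  'abaaa'
  13  s[14:],s[1:]  2  'ab'
  14  s[1:],s[18:]  3  'abb'
  15  s[18:],s[21:]  0  ''
  16  s[21:],s[8:]  1  'b'
  17  s[8:],s[3:]  5  'baaaa'
  18  s[3:],s[15:]  4  'baaa'
  19  s[15:],s[20:]  1  'b'
  20  s[20:],s[2:]  2  'bb'
  21  s[2:],s[19:]  2  'bb'

n(n+1)/2 = 22·23/2 = 253
Σ LCP = 0 + 5 + 4 + 8 + 3 + 7 + 4 + 2 + 6 + 3 + 4 + 1 + 5 + 2 + 3 + 0 + 1 + 5 + 4 + 1 + 2 + 2 = 72
distinct = 253 − 72 = 181

181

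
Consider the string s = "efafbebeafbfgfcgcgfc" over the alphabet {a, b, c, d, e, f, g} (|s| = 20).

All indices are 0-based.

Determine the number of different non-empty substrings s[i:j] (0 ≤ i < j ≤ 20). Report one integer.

rank→(start, suffix):
  0 → (2, 'afbebeafbfgfcgcgfc')
  1 → (8, 'afbfgfcgcgfc')
  2 → (6, 'beafbfgfcgcgfc')
  3 → (4, 'bebeafbfgfcgcgfc')
  4 → (10, 'bfgfcgcgfc')
  5 → (19, 'c')
  6 → (14, 'cgcgfc')
  7 → (16, 'cgfc')
  8 → (7, 'eafbfgfcgcgfc')
  9 → (5, 'ebeafbfgfcgcgfc')
  10 → (0, 'efafbebeafbfgfcgcgfc')
  11 → (1, 'fafbebeafbfgfcgcgfc')
  12 → (3, 'fbebeafbfgfcgcgfc')
  13 → (9, 'fbfgfcgcgfc')
  14 → (18, 'fc')
  15 → (13, 'fcgcgfc')
  16 → (11, 'fgfcgcgfc')
  17 → (15, 'gcgfc')
  18 → (17, 'gfc')
  19 → (12, 'gfcgcgfc')

SA = [2, 8, 6, 4, 10, 19, 14, 16, 7, 5, 0, 1, 3, 9, 18, 13, 11, 15, 17, 12]
rank  pair      lcp
   1  s[2:],s[8:]  3  'afb'
   2  s[8:],s[6:]  0  ''
   3  s[6:],s[4:]  2  'be'
   4  s[4:],s[10:]  1  'b'
   5  s[10:],s[19:]  0  ''
   6  s[19:],s[14:]  1  'c'
   7  s[14:],s[16:]  2  'cg'
   8  s[16:],s[7:]  0  ''
   9  s[7:],s[5:]  1  'e'
  10  s[5:],s[0:]  1  'e'
  11  s[0:],s[1:]  0  ''
  12  s[1:],s[3:]  1  'f'
  13  s[3:],s[9:]  2  'fb'
  14  s[9:],s[18:]  1  'f'
  15  s[18:],s[13:]  2  'fc'
  16  s[13:],s[11:]  1  'f'
  17  s[11:],s[15:]  0  ''
  18  s[15:],s[17:]  1  'g'
  19  s[17:],s[12:]  3  'gfc'

n(n+1)/2 = 20·21/2 = 210
Σ LCP = 0 + 3 + 0 + 2 + 1 + 0 + 1 + 2 + 0 + 1 + 1 + 0 + 1 + 2 + 1 + 2 + 1 + 0 + 1 + 3 = 22
distinct = 210 − 22 = 188

188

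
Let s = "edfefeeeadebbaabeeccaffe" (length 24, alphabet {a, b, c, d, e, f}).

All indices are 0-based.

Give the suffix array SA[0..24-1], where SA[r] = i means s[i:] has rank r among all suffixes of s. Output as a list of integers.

[13, 14, 8, 20, 12, 11, 15, 19, 18, 9, 1, 23, 7, 10, 17, 0, 6, 16, 5, 3, 22, 4, 2, 21]

rank→(start, suffix):
  0 → (13, 'aabeeccaffe')
  1 → (14, 'abeeccaffe')
  2 → (8, 'adebbaabeeccaffe')
  3 → (20, 'affe')
  4 → (12, 'baabeeccaffe')
  5 → (11, 'bbaabeeccaffe')
  6 → (15, 'beeccaffe')
  7 → (19, 'caffe')
  8 → (18, 'ccaffe')
  9 → (9, 'debbaabeeccaffe')
  10 → (1, 'dfefeeeadebbaabeeccaffe')
  11 → (23, 'e')
  12 → (7, 'eadebbaabeeccaffe')
  13 → (10, 'ebbaabeeccaffe')
  14 → (17, 'eccaffe')
  15 → (0, 'edfefeeeadebbaabeeccaffe')
  16 → (6, 'eeadebbaabeeccaffe')
  17 → (16, 'eeccaffe')
  18 → (5, 'eeeadebbaabeeccaffe')
  19 → (3, 'efeeeadebbaabeeccaffe')
  20 → (22, 'fe')
  21 → (4, 'feeeadebbaabeeccaffe')
  22 → (2, 'fefeeeadebbaabeeccaffe')
  23 → (21, 'ffe')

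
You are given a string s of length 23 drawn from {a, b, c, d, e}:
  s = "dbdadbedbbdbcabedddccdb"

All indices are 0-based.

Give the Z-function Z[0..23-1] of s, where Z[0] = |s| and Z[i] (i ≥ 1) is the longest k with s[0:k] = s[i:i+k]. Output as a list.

[23, 0, 1, 0, 2, 0, 0, 2, 0, 0, 2, 0, 0, 0, 0, 0, 1, 1, 1, 0, 0, 2, 0]

Z[0]=23
i=1: i≥r, start 0; Z[1]=0
i=2: i≥r, start 0; Z[2]=1 grow→box=[2,3)
i=3: i≥r, start 0; Z[3]=0
i=4: i≥r, start 0; Z[4]=2 grow→box=[4,6)
i=5: min(r-i=1, Z[1]=0)=0; Z[5]=0
i=6: i≥r, start 0; Z[6]=0
i=7: i≥r, start 0; Z[7]=2 grow→box=[7,9)
i=8: min(r-i=1, Z[1]=0)=0; Z[8]=0
i=9: i≥r, start 0; Z[9]=0
i=10: i≥r, start 0; Z[10]=2 grow→box=[10,12)
i=11: min(r-i=1, Z[1]=0)=0; Z[11]=0
i=12: i≥r, start 0; Z[12]=0
i=13: i≥r, start 0; Z[13]=0
i=14: i≥r, start 0; Z[14]=0
i=15: i≥r, start 0; Z[15]=0
i=16: i≥r, start 0; Z[16]=1 grow→box=[16,17)
i=17: i≥r, start 0; Z[17]=1 grow→box=[17,18)
i=18: i≥r, start 0; Z[18]=1 grow→box=[18,19)
i=19: i≥r, start 0; Z[19]=0
i=20: i≥r, start 0; Z[20]=0
i=21: i≥r, start 0; Z[21]=2 grow→box=[21,23)
i=22: min(r-i=1, Z[1]=0)=0; Z[22]=0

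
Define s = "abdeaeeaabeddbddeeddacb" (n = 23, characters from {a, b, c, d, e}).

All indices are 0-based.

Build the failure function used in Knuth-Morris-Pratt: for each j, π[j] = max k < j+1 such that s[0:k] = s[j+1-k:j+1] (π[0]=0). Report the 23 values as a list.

π[0] = 0
j=1 s[j]='b': π[1]=0 (border '')
j=2 s[j]='d': π[2]=0 (border '')
j=3 s[j]='e': π[3]=0 (border '')
j=4 s[j]='a': π[4]=1 (border 'a')
j=5 s[j]='e': k: 1→0; π[5]=0 (border '')
j=6 s[j]='e': π[6]=0 (border '')
j=7 s[j]='a': π[7]=1 (border 'a')
j=8 s[j]='a': k: 1→0; π[8]=1 (border 'a')
j=9 s[j]='b': π[9]=2 (border 'ab')
j=10 s[j]='e': k: 2→0; π[10]=0 (border '')
j=11 s[j]='d': π[11]=0 (border '')
j=12 s[j]='d': π[12]=0 (border '')
j=13 s[j]='b': π[13]=0 (border '')
j=14 s[j]='d': π[14]=0 (border '')
j=15 s[j]='d': π[15]=0 (border '')
j=16 s[j]='e': π[16]=0 (border '')
j=17 s[j]='e': π[17]=0 (border '')
j=18 s[j]='d': π[18]=0 (border '')
j=19 s[j]='d': π[19]=0 (border '')
j=20 s[j]='a': π[20]=1 (border 'a')
j=21 s[j]='c': k: 1→0; π[21]=0 (border '')
j=22 s[j]='b': π[22]=0 (border '')

[0, 0, 0, 0, 1, 0, 0, 1, 1, 2, 0, 0, 0, 0, 0, 0, 0, 0, 0, 0, 1, 0, 0]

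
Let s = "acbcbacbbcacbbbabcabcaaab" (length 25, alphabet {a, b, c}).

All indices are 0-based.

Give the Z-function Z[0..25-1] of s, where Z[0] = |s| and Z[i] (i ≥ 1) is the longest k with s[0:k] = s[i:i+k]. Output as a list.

Z[0]=25
i=1: fresh scan; Z[1]=0
i=2: fresh scan; Z[2]=0
i=3: fresh scan; Z[3]=0
i=4: fresh scan; Z[4]=0
i=5: fresh scan; Z[5]=3 extend→box=[5,8)
i=6: min(r-i=2, Z[1]=0)=0; Z[6]=0
i=7: min(r-i=1, Z[2]=0)=0; Z[7]=0
i=8: fresh scan; Z[8]=0
i=9: fresh scan; Z[9]=0
i=10: fresh scan; Z[10]=3 extend→box=[10,13)
i=11: min(r-i=2, Z[1]=0)=0; Z[11]=0
i=12: min(r-i=1, Z[2]=0)=0; Z[12]=0
i=13: fresh scan; Z[13]=0
i=14: fresh scan; Z[14]=0
i=15: fresh scan; Z[15]=1 extend→box=[15,16)
i=16: fresh scan; Z[16]=0
i=17: fresh scan; Z[17]=0
i=18: fresh scan; Z[18]=1 extend→box=[18,19)
i=19: fresh scan; Z[19]=0
i=20: fresh scan; Z[20]=0
i=21: fresh scan; Z[21]=1 extend→box=[21,22)
i=22: fresh scan; Z[22]=1 extend→box=[22,23)
i=23: fresh scan; Z[23]=1 extend→box=[23,24)
i=24: fresh scan; Z[24]=0

[25, 0, 0, 0, 0, 3, 0, 0, 0, 0, 3, 0, 0, 0, 0, 1, 0, 0, 1, 0, 0, 1, 1, 1, 0]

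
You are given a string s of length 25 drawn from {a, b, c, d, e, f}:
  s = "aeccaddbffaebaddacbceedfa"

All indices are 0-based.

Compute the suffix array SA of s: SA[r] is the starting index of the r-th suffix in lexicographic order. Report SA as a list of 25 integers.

rank→(start, suffix):
  0 → (24, 'a')
  1 → (16, 'acbceedfa')
  2 → (13, 'addacbceedfa')
  3 → (4, 'addbffaebaddacbceedfa')
  4 → (10, 'aebaddacbceedfa')
  5 → (0, 'aeccaddbffaebaddacbceedfa')
  6 → (12, 'baddacbceedfa')
  7 → (18, 'bceedfa')
  8 → (7, 'bffaebaddacbceedfa')
  9 → (3, 'caddbffaebaddacbceedfa')
  10 → (17, 'cbceedfa')
  11 → (2, 'ccaddbffaebaddacbceedfa')
  12 → (19, 'ceedfa')
  13 → (15, 'dacbceedfa')
  14 → (6, 'dbffaebaddacbceedfa')
  15 → (14, 'ddacbceedfa')
  16 → (5, 'ddbffaebaddacbceedfa')
  17 → (22, 'dfa')
  18 → (11, 'ebaddacbceedfa')
  19 → (1, 'eccaddbffaebaddacbceedfa')
  20 → (21, 'edfa')
  21 → (20, 'eedfa')
  22 → (23, 'fa')
  23 → (9, 'faebaddacbceedfa')
  24 → (8, 'ffaebaddacbceedfa')

[24, 16, 13, 4, 10, 0, 12, 18, 7, 3, 17, 2, 19, 15, 6, 14, 5, 22, 11, 1, 21, 20, 23, 9, 8]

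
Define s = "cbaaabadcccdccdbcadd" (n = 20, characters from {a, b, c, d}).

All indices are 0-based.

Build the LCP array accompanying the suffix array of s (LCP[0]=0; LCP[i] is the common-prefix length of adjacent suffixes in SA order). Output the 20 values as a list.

rank | idx | suffix
   0 |   2 | aaabadcccdccdbcadd
   1 |   3 | aabadcccdccdbcadd
   2 |   4 | abadcccdccdbcadd
   3 |   6 | adcccdccdbcadd
   4 |  17 | add
   5 |   1 | baaabadcccdccdbcadd
   6 |   5 | badcccdccdbcadd
   7 |  15 | bcadd
   8 |  16 | cadd
   9 |   0 | cbaaabadcccdccdbcadd
  10 |   8 | cccdccdbcadd
  11 |  12 | ccdbcadd
  12 |   9 | ccdccdbcadd
  13 |  13 | cdbcadd
  14 |  10 | cdccdbcadd
  15 |  19 | d
  16 |  14 | dbcadd
  17 |   7 | dcccdccdbcadd
  18 |  11 | dccdbcadd
  19 |  18 | dd

SA = [2, 3, 4, 6, 17, 1, 5, 15, 16, 0, 8, 12, 9, 13, 10, 19, 14, 7, 11, 18]
i: (SA[i-1],SA[i]) lcp shared
  1: (2,3) 2 'aa'
  2: (3,4) 1 'a'
  3: (4,6) 1 'a'
  4: (6,17) 2 'ad'
  5: (17,1) 0 ''
  6: (1,5) 2 'ba'
  7: (5,15) 1 'b'
  8: (15,16) 0 ''
  9: (16,0) 1 'c'
  10: (0,8) 1 'c'
  11: (8,12) 2 'cc'
  12: (12,9) 3 'ccd'
  13: (9,13) 1 'c'
  14: (13,10) 2 'cd'
  15: (10,19) 0 ''
  16: (19,14) 1 'd'
  17: (14,7) 1 'd'
  18: (7,11) 3 'dcc'
  19: (11,18) 1 'd'

[0, 2, 1, 1, 2, 0, 2, 1, 0, 1, 1, 2, 3, 1, 2, 0, 1, 1, 3, 1]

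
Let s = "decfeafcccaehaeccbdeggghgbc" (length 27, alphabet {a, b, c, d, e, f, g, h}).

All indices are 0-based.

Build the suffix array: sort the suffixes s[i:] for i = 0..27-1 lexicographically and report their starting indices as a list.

rank→(start, suffix):
  0 → (13, 'aeccbdeggghgbc')
  1 → (10, 'aehaeccbdeggghgbc')
  2 → (5, 'afcccaehaeccbdeggghgbc')
  3 → (25, 'bc')
  4 → (17, 'bdeggghgbc')
  5 → (26, 'c')
  6 → (9, 'caehaeccbdeggghgbc')
  7 → (16, 'cbdeggghgbc')
  8 → (8, 'ccaehaeccbdeggghgbc')
  9 → (15, 'ccbdeggghgbc')
  10 → (7, 'cccaehaeccbdeggghgbc')
  11 → (2, 'cfeafcccaehaeccbdeggghgbc')
  12 → (0, 'decfeafcccaehaeccbdeggghgbc')
  13 → (18, 'deggghgbc')
  14 → (4, 'eafcccaehaeccbdeggghgbc')
  15 → (14, 'eccbdeggghgbc')
  16 → (1, 'ecfeafcccaehaeccbdeggghgbc')
  17 → (19, 'eggghgbc')
  18 → (11, 'ehaeccbdeggghgbc')
  19 → (6, 'fcccaehaeccbdeggghgbc')
  20 → (3, 'feafcccaehaeccbdeggghgbc')
  21 → (24, 'gbc')
  22 → (20, 'ggghgbc')
  23 → (21, 'gghgbc')
  24 → (22, 'ghgbc')
  25 → (12, 'haeccbdeggghgbc')
  26 → (23, 'hgbc')

[13, 10, 5, 25, 17, 26, 9, 16, 8, 15, 7, 2, 0, 18, 4, 14, 1, 19, 11, 6, 3, 24, 20, 21, 22, 12, 23]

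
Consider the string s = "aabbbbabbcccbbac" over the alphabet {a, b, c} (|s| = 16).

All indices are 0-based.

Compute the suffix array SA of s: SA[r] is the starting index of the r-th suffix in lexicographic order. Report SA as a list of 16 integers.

[0, 1, 6, 14, 5, 13, 4, 12, 3, 2, 7, 8, 15, 11, 10, 9]

rank | idx | suffix
   0 |   0 | aabbbbabbcccbbac
   1 |   1 | abbbbabbcccbbac
   2 |   6 | abbcccbbac
   3 |  14 | ac
   4 |   5 | babbcccbbac
   5 |  13 | bac
   6 |   4 | bbabbcccbbac
   7 |  12 | bbac
   8 |   3 | bbbabbcccbbac
   9 |   2 | bbbbabbcccbbac
  10 |   7 | bbcccbbac
  11 |   8 | bcccbbac
  12 |  15 | c
  13 |  11 | cbbac
  14 |  10 | ccbbac
  15 |   9 | cccbbac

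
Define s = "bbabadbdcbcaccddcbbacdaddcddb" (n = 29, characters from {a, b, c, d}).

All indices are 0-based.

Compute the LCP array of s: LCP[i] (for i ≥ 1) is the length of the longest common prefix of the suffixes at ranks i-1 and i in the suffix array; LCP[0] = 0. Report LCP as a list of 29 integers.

[0, 1, 2, 1, 2, 0, 1, 2, 2, 1, 3, 1, 1, 0, 1, 2, 1, 1, 2, 3, 0, 1, 2, 1, 3, 2, 1, 2, 3]

rank | idx | suffix
   0 |   2 | abadbdcbcaccddcbbacdaddcddb
   1 |  11 | accddcbbacdaddcddb
   2 |  19 | acdaddcddb
   3 |   4 | adbdcbcaccddcbbacdaddcddb
   4 |  22 | addcddb
   5 |  28 | b
   6 |   1 | babadbdcbcaccddcbbacdaddcddb
   7 |  18 | bacdaddcddb
   8 |   3 | badbdcbcaccddcbbacdaddcddb
   9 |   0 | bbabadbdcbcaccddcbbacdaddcddb
  10 |  17 | bbacdaddcddb
  11 |   9 | bcaccddcbbacdaddcddb
  12 |   6 | bdcbcaccddcbbacdaddcddb
  13 |  10 | caccddcbbacdaddcddb
  14 |  16 | cbbacdaddcddb
  15 |   8 | cbcaccddcbbacdaddcddb
  16 |  12 | ccddcbbacdaddcddb
  17 |  20 | cdaddcddb
  18 |  25 | cddb
  19 |  13 | cddcbbacdaddcddb
  20 |  21 | daddcddb
  21 |  27 | db
  22 |   5 | dbdcbcaccddcbbacdaddcddb
  23 |  15 | dcbbacdaddcddb
  24 |   7 | dcbcaccddcbbacdaddcddb
  25 |  24 | dcddb
  26 |  26 | ddb
  27 |  14 | ddcbbacdaddcddb
  28 |  23 | ddcddb

SA = [2, 11, 19, 4, 22, 28, 1, 18, 3, 0, 17, 9, 6, 10, 16, 8, 12, 20, 25, 13, 21, 27, 5, 15, 7, 24, 26, 14, 23]
[i] adj suffixes → lcp
  [1] 2/11 → 1 ('a')
  [2] 11/19 → 2 ('ac')
  [3] 19/4 → 1 ('a')
  [4] 4/22 → 2 ('ad')
  [5] 22/28 → 0 ('')
  [6] 28/1 → 1 ('b')
  [7] 1/18 → 2 ('ba')
  [8] 18/3 → 2 ('ba')
  [9] 3/0 → 1 ('b')
  [10] 0/17 → 3 ('bba')
  [11] 17/9 → 1 ('b')
  [12] 9/6 → 1 ('b')
  [13] 6/10 → 0 ('')
  [14] 10/16 → 1 ('c')
  [15] 16/8 → 2 ('cb')
  [16] 8/12 → 1 ('c')
  [17] 12/20 → 1 ('c')
  [18] 20/25 → 2 ('cd')
  [19] 25/13 → 3 ('cdd')
  [20] 13/21 → 0 ('')
  [21] 21/27 → 1 ('d')
  [22] 27/5 → 2 ('db')
  [23] 5/15 → 1 ('d')
  [24] 15/7 → 3 ('dcb')
  [25] 7/24 → 2 ('dc')
  [26] 24/26 → 1 ('d')
  [27] 26/14 → 2 ('dd')
  [28] 14/23 → 3 ('ddc')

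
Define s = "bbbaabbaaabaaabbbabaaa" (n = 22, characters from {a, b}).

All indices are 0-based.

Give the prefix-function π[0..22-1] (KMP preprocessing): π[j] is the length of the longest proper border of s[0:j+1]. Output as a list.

π[0] = 0
j=1 s[j]='b': π[1]=1 (border 'b')
j=2 s[j]='b': π[2]=2 (border 'bb')
j=3 s[j]='a': k: 2→1→0; π[3]=0 (border '')
j=4 s[j]='a': π[4]=0 (border '')
j=5 s[j]='b': π[5]=1 (border 'b')
j=6 s[j]='b': π[6]=2 (border 'bb')
j=7 s[j]='a': k: 2→1→0; π[7]=0 (border '')
j=8 s[j]='a': π[8]=0 (border '')
j=9 s[j]='a': π[9]=0 (border '')
j=10 s[j]='b': π[10]=1 (border 'b')
j=11 s[j]='a': k: 1→0; π[11]=0 (border '')
j=12 s[j]='a': π[12]=0 (border '')
j=13 s[j]='a': π[13]=0 (border '')
j=14 s[j]='b': π[14]=1 (border 'b')
j=15 s[j]='b': π[15]=2 (border 'bb')
j=16 s[j]='b': π[16]=3 (border 'bbb')
j=17 s[j]='a': π[17]=4 (border 'bbba')
j=18 s[j]='b': k: 4→0; π[18]=1 (border 'b')
j=19 s[j]='a': k: 1→0; π[19]=0 (border '')
j=20 s[j]='a': π[20]=0 (border '')
j=21 s[j]='a': π[21]=0 (border '')

[0, 1, 2, 0, 0, 1, 2, 0, 0, 0, 1, 0, 0, 0, 1, 2, 3, 4, 1, 0, 0, 0]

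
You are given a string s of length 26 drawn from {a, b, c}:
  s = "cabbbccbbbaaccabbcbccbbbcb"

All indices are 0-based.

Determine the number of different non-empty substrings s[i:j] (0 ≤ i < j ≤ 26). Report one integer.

rank→(start, suffix):
  0 → (10, 'aaccabbcbccbbbcb')
  1 → (1, 'abbbccbbbaaccabbcbccbbbcb')
  2 → (14, 'abbcbccbbbcb')
  3 → (11, 'accabbcbccbbbcb')
  4 → (25, 'b')
  5 → (9, 'baaccabbcbccbbbcb')
  6 → (8, 'bbaaccabbcbccbbbcb')
  7 → (7, 'bbbaaccabbcbccbbbcb')
  8 → (21, 'bbbcb')
  9 → (2, 'bbbccbbbaaccabbcbccbbbcb')
  10 → (22, 'bbcb')
  11 → (15, 'bbcbccbbbcb')
  12 → (3, 'bbccbbbaaccabbcbccbbbcb')
  13 → (23, 'bcb')
  14 → (16, 'bcbccbbbcb')
  15 → (4, 'bccbbbaaccabbcbccbbbcb')
  16 → (18, 'bccbbbcb')
  17 → (0, 'cabbbccbbbaaccabbcbccbbbcb')
  18 → (13, 'cabbcbccbbbcb')
  19 → (24, 'cb')
  20 → (6, 'cbbbaaccabbcbccbbbcb')
  21 → (20, 'cbbbcb')
  22 → (17, 'cbccbbbcb')
  23 → (12, 'ccabbcbccbbbcb')
  24 → (5, 'ccbbbaaccabbcbccbbbcb')
  25 → (19, 'ccbbbcb')

SA = [10, 1, 14, 11, 25, 9, 8, 7, 21, 2, 22, 15, 3, 23, 16, 4, 18, 0, 13, 24, 6, 20, 17, 12, 5, 19]
rank  pair      lcp
   1  s[10:],s[1:]  1  'a'
   2  s[1:],s[14:]  3  'abb'
   3  s[14:],s[11:]  1  'a'
   4  s[11:],s[25:]  0  ''
   5  s[25:],s[9:]  1  'b'
   6  s[9:],s[8:]  1  'b'
   7  s[8:],s[7:]  2  'bb'
   8  s[7:],s[21:]  3  'bbb'
   9  s[21:],s[2:]  4  'bbbc'
  10  s[2:],s[22:]  2  'bb'
  11  s[22:],s[15:]  4  'bbcb'
  12  s[15:],s[3:]  3  'bbc'
  13  s[3:],s[23:]  1  'b'
  14  s[23:],s[16:]  3  'bcb'
  15  s[16:],s[4:]  2  'bc'
  16  s[4:],s[18:]  6  'bccbbb'
  17  s[18:],s[0:]  0  ''
  18  s[0:],s[13:]  4  'cabb'
  19  s[13:],s[24:]  1  'c'
  20  s[24:],s[6:]  2  'cb'
  21  s[6:],s[20:]  4  'cbbb'
  22  s[20:],s[17:]  2  'cb'
  23  s[17:],s[12:]  1  'c'
  24  s[12:],s[5:]  2  'cc'
  25  s[5:],s[19:]  5  'ccbbb'

n(n+1)/2 = 26·27/2 = 351
Σ LCP = 0 + 1 + 3 + 1 + 0 + 1 + 1 + 2 + 3 + 4 + 2 + 4 + 3 + 1 + 3 + 2 + 6 + 0 + 4 + 1 + 2 + 4 + 2 + 1 + 2 + 5 = 58
distinct = 351 − 58 = 293

293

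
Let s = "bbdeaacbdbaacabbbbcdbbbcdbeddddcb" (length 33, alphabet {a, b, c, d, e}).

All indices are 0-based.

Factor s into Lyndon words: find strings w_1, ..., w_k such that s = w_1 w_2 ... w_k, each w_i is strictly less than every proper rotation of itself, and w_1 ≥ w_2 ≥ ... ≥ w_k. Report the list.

emit factor 1: 'bbde' (i=0, period=4)
emit factor 2: 'aacbdb' (i=4, period=6)
emit factor 3: 'aacabbbbcdbbbcdbeddddcb' (i=10, period=23)

["bbde", "aacbdb", "aacabbbbcdbbbcdbeddddcb"]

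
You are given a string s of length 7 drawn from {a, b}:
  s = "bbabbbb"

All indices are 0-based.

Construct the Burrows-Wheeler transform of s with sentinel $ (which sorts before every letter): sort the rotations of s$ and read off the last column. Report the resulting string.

bbbbb$ba

rank  rotation  last
    0  $bbabbbb  b
    1  abbbb$bb  b
    2  b$bbabbb  b
    3  babbbb$b  b
    4  bb$bbabb  b
    5  bbabbbb$  $
    6  bbb$bbab  b
    7  bbbb$bba  a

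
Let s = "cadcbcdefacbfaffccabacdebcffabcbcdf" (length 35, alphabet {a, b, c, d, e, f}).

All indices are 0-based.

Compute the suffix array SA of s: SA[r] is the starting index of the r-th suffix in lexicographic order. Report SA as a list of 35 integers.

[18, 28, 9, 20, 1, 13, 19, 29, 4, 31, 24, 11, 17, 0, 3, 30, 10, 16, 21, 5, 32, 25, 2, 22, 6, 33, 23, 7, 34, 27, 8, 12, 15, 26, 14]

rank | idx | suffix
   0 |  18 | abacdebcffabcbcdf
   1 |  28 | abcbcdf
   2 |   9 | acbfaffccabacdebcffabcbcdf
   3 |  20 | acdebcffabcbcdf
   4 |   1 | adcbcdefacbfaffccabacdebcffabcbcdf
   5 |  13 | affccabacdebcffabcbcdf
   6 |  19 | bacdebcffabcbcdf
   7 |  29 | bcbcdf
   8 |   4 | bcdefacbfaffccabacdebcffabcbcdf
   9 |  31 | bcdf
  10 |  24 | bcffabcbcdf
  11 |  11 | bfaffccabacdebcffabcbcdf
  12 |  17 | cabacdebcffabcbcdf
  13 |   0 | cadcbcdefacbfaffccabacdebcffabcbcdf
  14 |   3 | cbcdefacbfaffccabacdebcffabcbcdf
  15 |  30 | cbcdf
  16 |  10 | cbfaffccabacdebcffabcbcdf
  17 |  16 | ccabacdebcffabcbcdf
  18 |  21 | cdebcffabcbcdf
  19 |   5 | cdefacbfaffccabacdebcffabcbcdf
  20 |  32 | cdf
  21 |  25 | cffabcbcdf
  22 |   2 | dcbcdefacbfaffccabacdebcffabcbcdf
  23 |  22 | debcffabcbcdf
  24 |   6 | defacbfaffccabacdebcffabcbcdf
  25 |  33 | df
  26 |  23 | ebcffabcbcdf
  27 |   7 | efacbfaffccabacdebcffabcbcdf
  28 |  34 | f
  29 |  27 | fabcbcdf
  30 |   8 | facbfaffccabacdebcffabcbcdf
  31 |  12 | faffccabacdebcffabcbcdf
  32 |  15 | fccabacdebcffabcbcdf
  33 |  26 | ffabcbcdf
  34 |  14 | ffccabacdebcffabcbcdf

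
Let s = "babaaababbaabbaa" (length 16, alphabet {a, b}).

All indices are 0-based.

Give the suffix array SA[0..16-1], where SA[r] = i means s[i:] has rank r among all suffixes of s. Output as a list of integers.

[15, 14, 3, 4, 10, 1, 5, 11, 7, 13, 2, 9, 0, 6, 12, 8]

sorted suffixes:
  #0 SA[0]=15  'a'
  #1 SA[1]=14  'aa'
  #2 SA[2]=3  'aaababbaabbaa'
  #3 SA[3]=4  'aababbaabbaa'
  #4 SA[4]=10  'aabbaa'
  #5 SA[5]=1  'abaaababbaabbaa'
  #6 SA[6]=5  'ababbaabbaa'
  #7 SA[7]=11  'abbaa'
  #8 SA[8]=7  'abbaabbaa'
  #9 SA[9]=13  'baa'
  #10 SA[10]=2  'baaababbaabbaa'
  #11 SA[11]=9  'baabbaa'
  #12 SA[12]=0  'babaaababbaabbaa'
  #13 SA[13]=6  'babbaabbaa'
  #14 SA[14]=12  'bbaa'
  #15 SA[15]=8  'bbaabbaa'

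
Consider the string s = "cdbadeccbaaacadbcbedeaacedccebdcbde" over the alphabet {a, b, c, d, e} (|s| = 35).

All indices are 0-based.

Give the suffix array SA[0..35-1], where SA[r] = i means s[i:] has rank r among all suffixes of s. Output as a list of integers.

rank→(start, suffix):
  0 → (9, 'aaacadbcbedeaacedccebdcbde')
  1 → (10, 'aacadbcbedeaacedccebdcbde')
  2 → (21, 'aacedccebdcbde')
  3 → (11, 'acadbcbedeaacedccebdcbde')
  4 → (22, 'acedccebdcbde')
  5 → (13, 'adbcbedeaacedccebdcbde')
  6 → (3, 'adeccbaaacadbcbedeaacedccebdcbde')
  7 → (8, 'baaacadbcbedeaacedccebdcbde')
  8 → (2, 'badeccbaaacadbcbedeaacedccebdcbde')
  9 → (15, 'bcbedeaacedccebdcbde')
  10 → (29, 'bdcbde')
  11 → (32, 'bde')
  12 → (17, 'bedeaacedccebdcbde')
  13 → (12, 'cadbcbedeaacedccebdcbde')
  14 → (7, 'cbaaacadbcbedeaacedccebdcbde')
  15 → (31, 'cbde')
  16 → (16, 'cbedeaacedccebdcbde')
  17 → (6, 'ccbaaacadbcbedeaacedccebdcbde')
  18 → (26, 'ccebdcbde')
  19 → (0, 'cdbadeccbaaacadbcbedeaacedccebdcbde')
  20 → (27, 'cebdcbde')
  21 → (23, 'cedccebdcbde')
  22 → (1, 'dbadeccbaaacadbcbedeaacedccebdcbde')
  23 → (14, 'dbcbedeaacedccebdcbde')
  24 → (30, 'dcbde')
  25 → (25, 'dccebdcbde')
  26 → (33, 'de')
  27 → (19, 'deaacedccebdcbde')
  28 → (4, 'deccbaaacadbcbedeaacedccebdcbde')
  29 → (34, 'e')
  30 → (20, 'eaacedccebdcbde')
  31 → (28, 'ebdcbde')
  32 → (5, 'eccbaaacadbcbedeaacedccebdcbde')
  33 → (24, 'edccebdcbde')
  34 → (18, 'edeaacedccebdcbde')

[9, 10, 21, 11, 22, 13, 3, 8, 2, 15, 29, 32, 17, 12, 7, 31, 16, 6, 26, 0, 27, 23, 1, 14, 30, 25, 33, 19, 4, 34, 20, 28, 5, 24, 18]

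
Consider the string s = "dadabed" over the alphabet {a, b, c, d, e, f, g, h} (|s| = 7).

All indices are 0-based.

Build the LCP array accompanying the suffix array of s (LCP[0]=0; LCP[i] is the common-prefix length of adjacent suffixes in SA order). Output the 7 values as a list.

rank | idx | suffix
   0 |   3 | abed
   1 |   1 | adabed
   2 |   4 | bed
   3 |   6 | d
   4 |   2 | dabed
   5 |   0 | dadabed
   6 |   5 | ed

SA = [3, 1, 4, 6, 2, 0, 5]
rank  pair      lcp
   1  s[3:],s[1:]  1  'a'
   2  s[1:],s[4:]  0  ''
   3  s[4:],s[6:]  0  ''
   4  s[6:],s[2:]  1  'd'
   5  s[2:],s[0:]  2  'da'
   6  s[0:],s[5:]  0  ''

[0, 1, 0, 0, 1, 2, 0]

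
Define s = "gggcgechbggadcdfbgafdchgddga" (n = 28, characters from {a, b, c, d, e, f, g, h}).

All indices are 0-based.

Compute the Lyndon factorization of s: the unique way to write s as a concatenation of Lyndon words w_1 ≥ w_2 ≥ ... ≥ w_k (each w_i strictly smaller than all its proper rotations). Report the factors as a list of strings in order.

emit factor 1: 'g' (i=0, period=1)
emit factor 2: 'g' (i=1, period=1)
emit factor 3: 'g' (i=2, period=1)
emit factor 4: 'cgech' (i=3, period=5)
emit factor 5: 'bgg' (i=8, period=3)
emit factor 6: 'adcdfbgafdchgddg' (i=11, period=16)
emit factor 7: 'a' (i=27, period=1)

["g", "g", "g", "cgech", "bgg", "adcdfbgafdchgddg", "a"]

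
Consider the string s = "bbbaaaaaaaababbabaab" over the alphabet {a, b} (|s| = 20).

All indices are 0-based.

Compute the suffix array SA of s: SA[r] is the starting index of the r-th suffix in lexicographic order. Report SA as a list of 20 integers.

sorted suffixes:
  #0 SA[0]=3  'aaaaaaaababbabaab'
  #1 SA[1]=4  'aaaaaaababbabaab'
  #2 SA[2]=5  'aaaaaababbabaab'
  #3 SA[3]=6  'aaaaababbabaab'
  #4 SA[4]=7  'aaaababbabaab'
  #5 SA[5]=8  'aaababbabaab'
  #6 SA[6]=17  'aab'
  #7 SA[7]=9  'aababbabaab'
  #8 SA[8]=18  'ab'
  #9 SA[9]=15  'abaab'
  #10 SA[10]=10  'ababbabaab'
  #11 SA[11]=12  'abbabaab'
  #12 SA[12]=19  'b'
  #13 SA[13]=2  'baaaaaaaababbabaab'
  #14 SA[14]=16  'baab'
  #15 SA[15]=14  'babaab'
  #16 SA[16]=11  'babbabaab'
  #17 SA[17]=1  'bbaaaaaaaababbabaab'
  #18 SA[18]=13  'bbabaab'
  #19 SA[19]=0  'bbbaaaaaaaababbabaab'

[3, 4, 5, 6, 7, 8, 17, 9, 18, 15, 10, 12, 19, 2, 16, 14, 11, 1, 13, 0]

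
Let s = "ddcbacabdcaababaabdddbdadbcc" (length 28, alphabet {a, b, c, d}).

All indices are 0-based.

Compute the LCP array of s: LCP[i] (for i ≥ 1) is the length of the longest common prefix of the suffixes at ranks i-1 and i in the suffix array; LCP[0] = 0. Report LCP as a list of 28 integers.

[0, 3, 1, 3, 2, 3, 1, 1, 0, 2, 2, 1, 1, 2, 2, 0, 1, 2, 1, 1, 0, 1, 2, 1, 2, 1, 2, 2]

rank | idx | suffix
   0 |  10 | aababaabdddbdadbcc
   1 |  15 | aabdddbdadbcc
   2 |  13 | abaabdddbdadbcc
   3 |  11 | ababaabdddbdadbcc
   4 |   6 | abdcaababaabdddbdadbcc
   5 |  16 | abdddbdadbcc
   6 |   4 | acabdcaababaabdddbdadbcc
   7 |  23 | adbcc
   8 |  14 | baabdddbdadbcc
   9 |  12 | babaabdddbdadbcc
  10 |   3 | bacabdcaababaabdddbdadbcc
  11 |  25 | bcc
  12 |  21 | bdadbcc
  13 |   7 | bdcaababaabdddbdadbcc
  14 |  17 | bdddbdadbcc
  15 |  27 | c
  16 |   9 | caababaabdddbdadbcc
  17 |   5 | cabdcaababaabdddbdadbcc
  18 |   2 | cbacabdcaababaabdddbdadbcc
  19 |  26 | cc
  20 |  22 | dadbcc
  21 |  24 | dbcc
  22 |  20 | dbdadbcc
  23 |   8 | dcaababaabdddbdadbcc
  24 |   1 | dcbacabdcaababaabdddbdadbcc
  25 |  19 | ddbdadbcc
  26 |   0 | ddcbacabdcaababaabdddbdadbcc
  27 |  18 | dddbdadbcc

SA = [10, 15, 13, 11, 6, 16, 4, 23, 14, 12, 3, 25, 21, 7, 17, 27, 9, 5, 2, 26, 22, 24, 20, 8, 1, 19, 0, 18]
i: (SA[i-1],SA[i]) lcp shared
  1: (10,15) 3 'aab'
  2: (15,13) 1 'a'
  3: (13,11) 3 'aba'
  4: (11,6) 2 'ab'
  5: (6,16) 3 'abd'
  6: (16,4) 1 'a'
  7: (4,23) 1 'a'
  8: (23,14) 0 ''
  9: (14,12) 2 'ba'
  10: (12,3) 2 'ba'
  11: (3,25) 1 'b'
  12: (25,21) 1 'b'
  13: (21,7) 2 'bd'
  14: (7,17) 2 'bd'
  15: (17,27) 0 ''
  16: (27,9) 1 'c'
  17: (9,5) 2 'ca'
  18: (5,2) 1 'c'
  19: (2,26) 1 'c'
  20: (26,22) 0 ''
  21: (22,24) 1 'd'
  22: (24,20) 2 'db'
  23: (20,8) 1 'd'
  24: (8,1) 2 'dc'
  25: (1,19) 1 'd'
  26: (19,0) 2 'dd'
  27: (0,18) 2 'dd'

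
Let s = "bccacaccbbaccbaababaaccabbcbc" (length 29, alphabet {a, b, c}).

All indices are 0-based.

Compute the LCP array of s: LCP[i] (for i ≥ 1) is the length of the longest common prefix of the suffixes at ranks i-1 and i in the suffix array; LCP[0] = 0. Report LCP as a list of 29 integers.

[0, 2, 1, 3, 2, 1, 2, 3, 4, 0, 3, 2, 2, 1, 2, 1, 2, 2, 0, 1, 2, 3, 1, 2, 2, 1, 3, 2, 3]

sorted suffixes:
  #0 SA[0]=14  'aababaaccabbcbc'
  #1 SA[1]=19  'aaccabbcbc'
  #2 SA[2]=17  'abaaccabbcbc'
  #3 SA[3]=15  'ababaaccabbcbc'
  #4 SA[4]=23  'abbcbc'
  #5 SA[5]=3  'acaccbbaccbaababaaccabbcbc'
  #6 SA[6]=20  'accabbcbc'
  #7 SA[7]=10  'accbaababaaccabbcbc'
  #8 SA[8]=5  'accbbaccbaababaaccabbcbc'
  #9 SA[9]=13  'baababaaccabbcbc'
  #10 SA[10]=18  'baaccabbcbc'
  #11 SA[11]=16  'babaaccabbcbc'
  #12 SA[12]=9  'baccbaababaaccabbcbc'
  #13 SA[13]=8  'bbaccbaababaaccabbcbc'
  #14 SA[14]=24  'bbcbc'
  #15 SA[15]=27  'bc'
  #16 SA[16]=25  'bcbc'
  #17 SA[17]=0  'bccacaccbbaccbaababaaccabbcbc'
  #18 SA[18]=28  'c'
  #19 SA[19]=22  'cabbcbc'
  #20 SA[20]=2  'cacaccbbaccbaababaaccabbcbc'
  #21 SA[21]=4  'caccbbaccbaababaaccabbcbc'
  #22 SA[22]=12  'cbaababaaccabbcbc'
  #23 SA[23]=7  'cbbaccbaababaaccabbcbc'
  #24 SA[24]=26  'cbc'
  #25 SA[25]=21  'ccabbcbc'
  #26 SA[26]=1  'ccacaccbbaccbaababaaccabbcbc'
  #27 SA[27]=11  'ccbaababaaccabbcbc'
  #28 SA[28]=6  'ccbbaccbaababaaccabbcbc'

SA = [14, 19, 17, 15, 23, 3, 20, 10, 5, 13, 18, 16, 9, 8, 24, 27, 25, 0, 28, 22, 2, 4, 12, 7, 26, 21, 1, 11, 6]
rank  pair      lcp
   1  s[14:],s[19:]  2  'aa'
   2  s[19:],s[17:]  1  'a'
   3  s[17:],s[15:]  3  'aba'
   4  s[15:],s[23:]  2  'ab'
   5  s[23:],s[3:]  1  'a'
   6  s[3:],s[20:]  2  'ac'
   7  s[20:],s[10:]  3  'acc'
   8  s[10:],s[5:]  4  'accb'
   9  s[5:],s[13:]  0  ''
  10  s[13:],s[18:]  3  'baa'
  11  s[18:],s[16:]  2  'ba'
  12  s[16:],s[9:]  2  'ba'
  13  s[9:],s[8:]  1  'b'
  14  s[8:],s[24:]  2  'bb'
  15  s[24:],s[27:]  1  'b'
  16  s[27:],s[25:]  2  'bc'
  17  s[25:],s[0:]  2  'bc'
  18  s[0:],s[28:]  0  ''
  19  s[28:],s[22:]  1  'c'
  20  s[22:],s[2:]  2  'ca'
  21  s[2:],s[4:]  3  'cac'
  22  s[4:],s[12:]  1  'c'
  23  s[12:],s[7:]  2  'cb'
  24  s[7:],s[26:]  2  'cb'
  25  s[26:],s[21:]  1  'c'
  26  s[21:],s[1:]  3  'cca'
  27  s[1:],s[11:]  2  'cc'
  28  s[11:],s[6:]  3  'ccb'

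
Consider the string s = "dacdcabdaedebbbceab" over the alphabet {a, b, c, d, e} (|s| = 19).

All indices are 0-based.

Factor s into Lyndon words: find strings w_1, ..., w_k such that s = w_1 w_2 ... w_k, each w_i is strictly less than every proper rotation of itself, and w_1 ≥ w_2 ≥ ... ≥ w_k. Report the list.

emit factor 1: 'd' (i=0, period=1)
emit factor 2: 'acdc' (i=1, period=4)
emit factor 3: 'abdaedebbbce' (i=5, period=12)
emit factor 4: 'ab' (i=17, period=2)

["d", "acdc", "abdaedebbbce", "ab"]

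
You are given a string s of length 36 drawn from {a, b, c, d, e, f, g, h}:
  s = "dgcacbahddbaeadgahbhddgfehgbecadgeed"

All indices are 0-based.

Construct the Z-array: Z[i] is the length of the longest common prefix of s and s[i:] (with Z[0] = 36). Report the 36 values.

[36, 0, 0, 0, 0, 0, 0, 0, 1, 1, 0, 0, 0, 0, 2, 0, 0, 0, 0, 0, 1, 2, 0, 0, 0, 0, 0, 0, 0, 0, 0, 2, 0, 0, 0, 1]

Z[0]=36
i=1: i≥r, start 0; Z[1]=0
i=2: i≥r, start 0; Z[2]=0
i=3: i≥r, start 0; Z[3]=0
i=4: i≥r, start 0; Z[4]=0
i=5: i≥r, start 0; Z[5]=0
i=6: i≥r, start 0; Z[6]=0
i=7: i≥r, start 0; Z[7]=0
i=8: i≥r, start 0; Z[8]=1 extend→box=[8,9)
i=9: i≥r, start 0; Z[9]=1 extend→box=[9,10)
i=10: i≥r, start 0; Z[10]=0
i=11: i≥r, start 0; Z[11]=0
i=12: i≥r, start 0; Z[12]=0
i=13: i≥r, start 0; Z[13]=0
i=14: i≥r, start 0; Z[14]=2 extend→box=[14,16)
i=15: min(r-i=1, Z[1]=0)=0; Z[15]=0
i=16: i≥r, start 0; Z[16]=0
i=17: i≥r, start 0; Z[17]=0
i=18: i≥r, start 0; Z[18]=0
i=19: i≥r, start 0; Z[19]=0
i=20: i≥r, start 0; Z[20]=1 extend→box=[20,21)
i=21: i≥r, start 0; Z[21]=2 extend→box=[21,23)
i=22: min(r-i=1, Z[1]=0)=0; Z[22]=0
i=23: i≥r, start 0; Z[23]=0
i=24: i≥r, start 0; Z[24]=0
i=25: i≥r, start 0; Z[25]=0
i=26: i≥r, start 0; Z[26]=0
i=27: i≥r, start 0; Z[27]=0
i=28: i≥r, start 0; Z[28]=0
i=29: i≥r, start 0; Z[29]=0
i=30: i≥r, start 0; Z[30]=0
i=31: i≥r, start 0; Z[31]=2 extend→box=[31,33)
i=32: min(r-i=1, Z[1]=0)=0; Z[32]=0
i=33: i≥r, start 0; Z[33]=0
i=34: i≥r, start 0; Z[34]=0
i=35: i≥r, start 0; Z[35]=1 extend→box=[35,36)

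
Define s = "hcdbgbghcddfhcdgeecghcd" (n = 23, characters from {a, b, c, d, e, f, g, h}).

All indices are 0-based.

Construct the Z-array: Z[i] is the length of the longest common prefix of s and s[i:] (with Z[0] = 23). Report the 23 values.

Z[0]=23
i=1: outside box; Z[1]=0
i=2: outside box; Z[2]=0
i=3: outside box; Z[3]=0
i=4: outside box; Z[4]=0
i=5: outside box; Z[5]=0
i=6: outside box; Z[6]=0
i=7: outside box; Z[7]=3 grow→box=[7,10)
i=8: min(r-i=2, Z[1]=0)=0; Z[8]=0
i=9: min(r-i=1, Z[2]=0)=0; Z[9]=0
i=10: outside box; Z[10]=0
i=11: outside box; Z[11]=0
i=12: outside box; Z[12]=3 grow→box=[12,15)
i=13: min(r-i=2, Z[1]=0)=0; Z[13]=0
i=14: min(r-i=1, Z[2]=0)=0; Z[14]=0
i=15: outside box; Z[15]=0
i=16: outside box; Z[16]=0
i=17: outside box; Z[17]=0
i=18: outside box; Z[18]=0
i=19: outside box; Z[19]=0
i=20: outside box; Z[20]=3 grow→box=[20,23)
i=21: min(r-i=2, Z[1]=0)=0; Z[21]=0
i=22: min(r-i=1, Z[2]=0)=0; Z[22]=0

[23, 0, 0, 0, 0, 0, 0, 3, 0, 0, 0, 0, 3, 0, 0, 0, 0, 0, 0, 0, 3, 0, 0]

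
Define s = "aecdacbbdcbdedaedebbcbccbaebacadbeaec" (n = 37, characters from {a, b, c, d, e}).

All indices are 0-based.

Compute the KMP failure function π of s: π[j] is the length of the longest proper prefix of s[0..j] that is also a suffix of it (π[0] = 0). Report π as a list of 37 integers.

π[0] = 0
j=1 s[j]='e': π[1]=0 (border '')
j=2 s[j]='c': π[2]=0 (border '')
j=3 s[j]='d': π[3]=0 (border '')
j=4 s[j]='a': π[4]=1 (border 'a')
j=5 s[j]='c': k: 1→0; π[5]=0 (border '')
j=6 s[j]='b': π[6]=0 (border '')
j=7 s[j]='b': π[7]=0 (border '')
j=8 s[j]='d': π[8]=0 (border '')
j=9 s[j]='c': π[9]=0 (border '')
j=10 s[j]='b': π[10]=0 (border '')
j=11 s[j]='d': π[11]=0 (border '')
j=12 s[j]='e': π[12]=0 (border '')
j=13 s[j]='d': π[13]=0 (border '')
j=14 s[j]='a': π[14]=1 (border 'a')
j=15 s[j]='e': π[15]=2 (border 'ae')
j=16 s[j]='d': k: 2→0; π[16]=0 (border '')
j=17 s[j]='e': π[17]=0 (border '')
j=18 s[j]='b': π[18]=0 (border '')
j=19 s[j]='b': π[19]=0 (border '')
j=20 s[j]='c': π[20]=0 (border '')
j=21 s[j]='b': π[21]=0 (border '')
j=22 s[j]='c': π[22]=0 (border '')
j=23 s[j]='c': π[23]=0 (border '')
j=24 s[j]='b': π[24]=0 (border '')
j=25 s[j]='a': π[25]=1 (border 'a')
j=26 s[j]='e': π[26]=2 (border 'ae')
j=27 s[j]='b': k: 2→0; π[27]=0 (border '')
j=28 s[j]='a': π[28]=1 (border 'a')
j=29 s[j]='c': k: 1→0; π[29]=0 (border '')
j=30 s[j]='a': π[30]=1 (border 'a')
j=31 s[j]='d': k: 1→0; π[31]=0 (border '')
j=32 s[j]='b': π[32]=0 (border '')
j=33 s[j]='e': π[33]=0 (border '')
j=34 s[j]='a': π[34]=1 (border 'a')
j=35 s[j]='e': π[35]=2 (border 'ae')
j=36 s[j]='c': π[36]=3 (border 'aec')

[0, 0, 0, 0, 1, 0, 0, 0, 0, 0, 0, 0, 0, 0, 1, 2, 0, 0, 0, 0, 0, 0, 0, 0, 0, 1, 2, 0, 1, 0, 1, 0, 0, 0, 1, 2, 3]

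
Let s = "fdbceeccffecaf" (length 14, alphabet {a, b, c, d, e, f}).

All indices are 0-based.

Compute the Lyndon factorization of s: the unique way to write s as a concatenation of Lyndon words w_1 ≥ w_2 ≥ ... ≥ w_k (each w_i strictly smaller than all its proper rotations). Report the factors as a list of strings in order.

emit factor 1: 'f' (i=0, period=1)
emit factor 2: 'd' (i=1, period=1)
emit factor 3: 'bceeccffec' (i=2, period=10)
emit factor 4: 'af' (i=12, period=2)

["f", "d", "bceeccffec", "af"]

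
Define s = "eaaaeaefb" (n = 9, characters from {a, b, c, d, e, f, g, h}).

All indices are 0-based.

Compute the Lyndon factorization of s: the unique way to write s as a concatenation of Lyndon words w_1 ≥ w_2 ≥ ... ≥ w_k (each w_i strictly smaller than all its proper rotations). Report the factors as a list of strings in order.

["e", "aaaeaefb"]

emit factor 1: 'e' (i=0, period=1)
emit factor 2: 'aaaeaefb' (i=1, period=8)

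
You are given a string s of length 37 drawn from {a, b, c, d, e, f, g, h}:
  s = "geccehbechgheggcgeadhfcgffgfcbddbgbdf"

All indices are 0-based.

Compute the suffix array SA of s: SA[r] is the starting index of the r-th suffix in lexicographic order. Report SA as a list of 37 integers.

rank | idx | suffix
   0 |  18 | adhfcgffgfcbddbgbdf
   1 |  29 | bddbgbdf
   2 |  34 | bdf
   3 |   6 | bechgheggcgeadhfcgffgfcbddbgbdf
   4 |  32 | bgbdf
   5 |  28 | cbddbgbdf
   6 |   2 | ccehbechgheggcgeadhfcgffgfcbddbgbdf
   7 |   3 | cehbechgheggcgeadhfcgffgfcbddbgbdf
   8 |  15 | cgeadhfcgffgfcbddbgbdf
   9 |  22 | cgffgfcbddbgbdf
  10 |   8 | chgheggcgeadhfcgffgfcbddbgbdf
  11 |  31 | dbgbdf
  12 |  30 | ddbgbdf
  13 |  35 | df
  14 |  19 | dhfcgffgfcbddbgbdf
  15 |  17 | eadhfcgffgfcbddbgbdf
  16 |   1 | eccehbechgheggcgeadhfcgffgfcbddbgbdf
  17 |   7 | echgheggcgeadhfcgffgfcbddbgbdf
  18 |  12 | eggcgeadhfcgffgfcbddbgbdf
  19 |   4 | ehbechgheggcgeadhfcgffgfcbddbgbdf
  20 |  36 | f
  21 |  27 | fcbddbgbdf
  22 |  21 | fcgffgfcbddbgbdf
  23 |  24 | ffgfcbddbgbdf
  24 |  25 | fgfcbddbgbdf
  25 |  33 | gbdf
  26 |  14 | gcgeadhfcgffgfcbddbgbdf
  27 |  16 | geadhfcgffgfcbddbgbdf
  28 |   0 | geccehbechgheggcgeadhfcgffgfcbddbgbdf
  29 |  26 | gfcbddbgbdf
  30 |  23 | gffgfcbddbgbdf
  31 |  13 | ggcgeadhfcgffgfcbddbgbdf
  32 |  10 | gheggcgeadhfcgffgfcbddbgbdf
  33 |   5 | hbechgheggcgeadhfcgffgfcbddbgbdf
  34 |  11 | heggcgeadhfcgffgfcbddbgbdf
  35 |  20 | hfcgffgfcbddbgbdf
  36 |   9 | hgheggcgeadhfcgffgfcbddbgbdf

[18, 29, 34, 6, 32, 28, 2, 3, 15, 22, 8, 31, 30, 35, 19, 17, 1, 7, 12, 4, 36, 27, 21, 24, 25, 33, 14, 16, 0, 26, 23, 13, 10, 5, 11, 20, 9]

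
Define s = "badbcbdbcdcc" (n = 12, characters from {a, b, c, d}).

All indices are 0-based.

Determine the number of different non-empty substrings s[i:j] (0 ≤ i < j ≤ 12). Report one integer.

rank | idx | suffix
   0 |   1 | adbcbdbcdcc
   1 |   0 | badbcbdbcdcc
   2 |   3 | bcbdbcdcc
   3 |   7 | bcdcc
   4 |   5 | bdbcdcc
   5 |  11 | c
   6 |   4 | cbdbcdcc
   7 |  10 | cc
   8 |   8 | cdcc
   9 |   2 | dbcbdbcdcc
  10 |   6 | dbcdcc
  11 |   9 | dcc

SA = [1, 0, 3, 7, 5, 11, 4, 10, 8, 2, 6, 9]
[i] adj suffixes → lcp
  [1] 1/0 → 0 ('')
  [2] 0/3 → 1 ('b')
  [3] 3/7 → 2 ('bc')
  [4] 7/5 → 1 ('b')
  [5] 5/11 → 0 ('')
  [6] 11/4 → 1 ('c')
  [7] 4/10 → 1 ('c')
  [8] 10/8 → 1 ('c')
  [9] 8/2 → 0 ('')
  [10] 2/6 → 3 ('dbc')
  [11] 6/9 → 1 ('d')

n(n+1)/2 = 12·13/2 = 78
Σ LCP = 0 + 0 + 1 + 2 + 1 + 0 + 1 + 1 + 1 + 0 + 3 + 1 = 11
distinct = 78 − 11 = 67

67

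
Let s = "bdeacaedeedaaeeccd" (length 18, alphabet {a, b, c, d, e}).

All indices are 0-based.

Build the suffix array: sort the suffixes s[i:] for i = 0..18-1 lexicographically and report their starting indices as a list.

rank | idx | suffix
   0 |  11 | aaeeccd
   1 |   3 | acaedeedaaeeccd
   2 |   5 | aedeedaaeeccd
   3 |  12 | aeeccd
   4 |   0 | bdeacaedeedaaeeccd
   5 |   4 | caedeedaaeeccd
   6 |  15 | ccd
   7 |  16 | cd
   8 |  17 | d
   9 |  10 | daaeeccd
  10 |   1 | deacaedeedaaeeccd
  11 |   7 | deedaaeeccd
  12 |   2 | eacaedeedaaeeccd
  13 |  14 | eccd
  14 |   9 | edaaeeccd
  15 |   6 | edeedaaeeccd
  16 |  13 | eeccd
  17 |   8 | eedaaeeccd

[11, 3, 5, 12, 0, 4, 15, 16, 17, 10, 1, 7, 2, 14, 9, 6, 13, 8]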